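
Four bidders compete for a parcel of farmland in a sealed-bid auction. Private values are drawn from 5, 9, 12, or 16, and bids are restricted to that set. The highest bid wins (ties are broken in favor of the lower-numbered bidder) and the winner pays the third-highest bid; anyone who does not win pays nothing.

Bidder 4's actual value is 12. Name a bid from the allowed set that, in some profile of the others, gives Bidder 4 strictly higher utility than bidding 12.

Suppose Bidder 1 bids 5, Bidder 2 bids 5 and Bidder 3 bids 12.
Bid 12: loses, pays 0, utility 0.
Bid 16: wins, pays 5, utility 12 - 5 = 7.
So bidding 16 beats truth here (7 > 0).

16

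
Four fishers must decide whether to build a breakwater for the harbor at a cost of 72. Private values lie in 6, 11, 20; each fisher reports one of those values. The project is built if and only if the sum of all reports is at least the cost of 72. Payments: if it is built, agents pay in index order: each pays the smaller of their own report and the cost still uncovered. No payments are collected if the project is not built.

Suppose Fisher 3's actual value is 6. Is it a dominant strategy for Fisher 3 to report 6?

Check each profile of the others' reports and compare truth against every alternative report.
Others report (6, 6, 6): truth gives 0, best alternative gives 0.
Others report (6, 6, 11): truth gives 0, best alternative gives 0.
Others report (6, 6, 20): truth gives 0, best alternative gives 0.
Others report (6, 11, 6): truth gives 0, best alternative gives 0.
Others report (6, 11, 11): truth gives 0, best alternative gives 0.
Others report (6, 11, 20): truth gives 0, best alternative gives 0.
(Remaining 21 profiles checked similarly; truth is weakly best in each.)
In every case the truthful report is at least as good as any alternative, so it is a dominant strategy.

Yes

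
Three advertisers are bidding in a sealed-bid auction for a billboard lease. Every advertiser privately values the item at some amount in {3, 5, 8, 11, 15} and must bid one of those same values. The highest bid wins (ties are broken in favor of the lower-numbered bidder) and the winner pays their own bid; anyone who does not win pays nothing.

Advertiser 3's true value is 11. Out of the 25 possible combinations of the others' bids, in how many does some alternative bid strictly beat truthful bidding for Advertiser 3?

Others bid (3, 3): truth gives 0; bid 5 gives 6 > 0. Violating.
Others bid (3, 5): truth gives 0; bid 8 gives 3 > 0. Violating.
Others bid (5, 3): truth gives 0; bid 8 gives 3 > 0. Violating.
Others bid (5, 5): truth gives 0; bid 8 gives 3 > 0. Violating.
Others bid (3, 8): truth gives 0; no alternative beats it.
Others bid (3, 11): truth gives 0; no alternative beats it.
(Checking all 25 profiles: 4 have a profitable deviation, 21 do not.)

4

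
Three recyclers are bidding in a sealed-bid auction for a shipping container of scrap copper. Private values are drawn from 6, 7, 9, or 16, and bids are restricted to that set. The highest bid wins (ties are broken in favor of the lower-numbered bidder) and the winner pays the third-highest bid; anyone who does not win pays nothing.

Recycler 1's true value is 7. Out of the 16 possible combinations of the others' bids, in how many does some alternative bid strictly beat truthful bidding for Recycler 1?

4

Others bid (6, 9): truth gives 0; bid 9 gives 1 > 0. Violating.
Others bid (6, 16): truth gives 0; bid 16 gives 1 > 0. Violating.
Others bid (9, 6): truth gives 0; bid 9 gives 1 > 0. Violating.
Others bid (16, 6): truth gives 0; bid 16 gives 1 > 0. Violating.
Others bid (6, 6): truth gives 1; no alternative beats it.
Others bid (6, 7): truth gives 1; no alternative beats it.
(Checking all 16 profiles: 4 have a profitable deviation, 12 do not.)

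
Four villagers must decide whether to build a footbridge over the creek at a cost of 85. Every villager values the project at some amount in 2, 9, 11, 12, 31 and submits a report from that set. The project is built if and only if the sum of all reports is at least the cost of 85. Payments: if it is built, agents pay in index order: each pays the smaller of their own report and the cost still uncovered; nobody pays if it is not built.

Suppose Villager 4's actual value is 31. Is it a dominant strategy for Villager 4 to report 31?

Yes

Check each profile of the others' reports and compare truth against every alternative report.
Others report (9, 31, 31): truth gives 17, best alternative gives 0.
Others report (31, 9, 31): truth gives 17, best alternative gives 0.
Others report (31, 31, 9): truth gives 17, best alternative gives 0.
Others report (2, 31, 31): truth gives 10, best alternative gives 0.
Others report (31, 2, 31): truth gives 10, best alternative gives 0.
Others report (31, 31, 2): truth gives 10, best alternative gives 0.
(Remaining 119 profiles checked similarly; truth is weakly best in each.)
In every case the truthful report is at least as good as any alternative, so it is a dominant strategy.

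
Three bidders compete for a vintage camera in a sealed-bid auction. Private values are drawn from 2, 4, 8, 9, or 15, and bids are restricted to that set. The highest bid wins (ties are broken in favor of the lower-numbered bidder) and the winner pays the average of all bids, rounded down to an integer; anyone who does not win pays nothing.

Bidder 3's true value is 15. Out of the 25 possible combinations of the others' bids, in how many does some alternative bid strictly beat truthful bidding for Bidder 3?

9

Others bid (2, 2): truth gives 9; bid 4 gives 13 > 9. Violating.
Others bid (2, 4): truth gives 8; bid 8 gives 11 > 8. Violating.
Others bid (2, 8): truth gives 7; bid 9 gives 9 > 7. Violating.
Others bid (4, 2): truth gives 8; bid 8 gives 11 > 8. Violating.
Others bid (2, 9): truth gives 7; no alternative beats it.
Others bid (2, 15): truth gives 0; no alternative beats it.
(Checking all 25 profiles: 9 have a profitable deviation, 16 do not.)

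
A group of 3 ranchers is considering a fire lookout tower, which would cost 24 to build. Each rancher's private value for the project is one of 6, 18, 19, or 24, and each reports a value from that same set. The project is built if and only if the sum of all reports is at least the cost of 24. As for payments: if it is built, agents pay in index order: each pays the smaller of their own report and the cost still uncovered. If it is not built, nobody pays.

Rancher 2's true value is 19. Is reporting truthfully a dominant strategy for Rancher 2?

Consider the case where Rancher 1 reports 6 and Rancher 3 reports 18.
Truthful report 19: project built, pays 18, utility 19 - 18 = 1.
Report 6 instead: project built, pays 6, utility 19 - 6 = 13.
Since 13 > 1, reporting 6 is strictly better here, so truthful reporting is not dominant.

No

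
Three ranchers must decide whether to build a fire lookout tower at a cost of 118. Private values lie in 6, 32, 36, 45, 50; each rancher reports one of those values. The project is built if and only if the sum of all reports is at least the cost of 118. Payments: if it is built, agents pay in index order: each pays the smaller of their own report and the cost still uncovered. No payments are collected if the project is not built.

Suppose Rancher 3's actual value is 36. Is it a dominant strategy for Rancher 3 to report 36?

Yes

Check each profile of the others' reports and compare truth against every alternative report.
Others report (50, 50): truth gives 18, best alternative gives 18.
Others report (45, 50): truth gives 13, best alternative gives 13.
Others report (50, 45): truth gives 13, best alternative gives 13.
Others report (45, 45): truth gives 8, best alternative gives 8.
Others report (36, 50): truth gives 4, best alternative gives 4.
Others report (50, 36): truth gives 4, best alternative gives 4.
(Remaining 19 profiles checked similarly; truth is weakly best in each.)
In every case the truthful report is at least as good as any alternative, so it is a dominant strategy.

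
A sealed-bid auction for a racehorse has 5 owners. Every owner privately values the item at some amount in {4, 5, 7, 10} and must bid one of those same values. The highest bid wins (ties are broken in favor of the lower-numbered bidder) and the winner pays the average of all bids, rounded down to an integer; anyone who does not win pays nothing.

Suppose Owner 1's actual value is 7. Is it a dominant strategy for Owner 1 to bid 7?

No

Consider the case where Owner 2 bids 4, Owner 3 bids 4, Owner 4 bids 4 and Owner 5 bids 10.
Truthful bid 7: loses, pays 0, utility 0.
Bid 10 instead: wins, pays 6, utility 7 - 6 = 1.
Since 1 > 0, bidding 10 is strictly better here, so truthful bidding is not dominant.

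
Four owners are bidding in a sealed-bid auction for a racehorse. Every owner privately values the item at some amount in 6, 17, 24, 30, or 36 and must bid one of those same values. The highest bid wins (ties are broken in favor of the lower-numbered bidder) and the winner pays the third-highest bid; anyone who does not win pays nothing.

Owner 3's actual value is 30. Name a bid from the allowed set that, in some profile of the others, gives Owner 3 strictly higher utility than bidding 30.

Suppose Owner 1 bids 6, Owner 2 bids 6 and Owner 4 bids 36.
Bid 30: loses, pays 0, utility 0.
Bid 36: wins, pays 6, utility 30 - 6 = 24.
So bidding 36 beats truth here (24 > 0).

36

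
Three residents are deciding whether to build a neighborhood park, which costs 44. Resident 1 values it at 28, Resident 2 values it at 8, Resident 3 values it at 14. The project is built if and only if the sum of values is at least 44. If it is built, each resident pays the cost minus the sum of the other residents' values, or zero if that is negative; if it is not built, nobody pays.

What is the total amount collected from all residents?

32

Total value 50 ≥ cost 44, so it is built.
Resident 1: others sum to 22; max(0, 44 - 22) = 22.
Resident 2: others sum to 42; max(0, 44 - 42) = 2.
Resident 3: others sum to 36; max(0, 44 - 36) = 8.
Total collected = 22 + 2 + 8 = 32.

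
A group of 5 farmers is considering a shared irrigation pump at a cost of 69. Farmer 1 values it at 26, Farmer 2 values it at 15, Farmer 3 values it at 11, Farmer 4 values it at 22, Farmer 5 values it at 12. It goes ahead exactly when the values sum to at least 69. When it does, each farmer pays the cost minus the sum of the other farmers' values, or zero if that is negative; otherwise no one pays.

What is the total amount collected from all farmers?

14

Total value 86 ≥ cost 69, so it is built.
Farmer 1: others sum to 60; max(0, 69 - 60) = 9.
Farmer 2: others sum to 71; max(0, 69 - 71) = 0.
Farmer 3: others sum to 75; max(0, 69 - 75) = 0.
Farmer 4: others sum to 64; max(0, 69 - 64) = 5.
Farmer 5: others sum to 74; max(0, 69 - 74) = 0.
Total collected = 9 + 0 + 0 + 5 + 0 = 14.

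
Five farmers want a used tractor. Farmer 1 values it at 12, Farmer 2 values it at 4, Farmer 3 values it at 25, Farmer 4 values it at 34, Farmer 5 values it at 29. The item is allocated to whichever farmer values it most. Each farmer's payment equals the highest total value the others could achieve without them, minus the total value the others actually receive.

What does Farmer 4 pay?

29

Farmer 4 has the highest value and receives the item.
Without Farmer 4, the item would go to the next-highest value, 29, so the others could achieve 29.
With Farmer 4 present and winning, the others receive nothing, so their total is 0.
Payment = 29 - 0 = 29.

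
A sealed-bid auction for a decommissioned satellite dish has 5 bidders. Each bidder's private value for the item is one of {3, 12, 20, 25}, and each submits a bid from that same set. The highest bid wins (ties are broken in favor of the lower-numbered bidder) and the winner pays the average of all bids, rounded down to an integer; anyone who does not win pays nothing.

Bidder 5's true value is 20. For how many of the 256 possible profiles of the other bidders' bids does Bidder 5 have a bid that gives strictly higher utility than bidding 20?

65

Others bid (3, 3, 3, 3): truth gives 14; bid 12 gives 16 > 14. Violating.
Others bid (3, 3, 3, 20): truth gives 0; bid 25 gives 10 > 0. Violating.
Others bid (3, 3, 12, 20): truth gives 0; bid 25 gives 8 > 0. Violating.
Others bid (3, 3, 20, 3): truth gives 0; bid 25 gives 10 > 0. Violating.
Others bid (3, 3, 3, 12): truth gives 12; no alternative beats it.
Others bid (3, 3, 3, 25): truth gives 0; no alternative beats it.
(Checking all 256 profiles: 65 have a profitable deviation, 191 do not.)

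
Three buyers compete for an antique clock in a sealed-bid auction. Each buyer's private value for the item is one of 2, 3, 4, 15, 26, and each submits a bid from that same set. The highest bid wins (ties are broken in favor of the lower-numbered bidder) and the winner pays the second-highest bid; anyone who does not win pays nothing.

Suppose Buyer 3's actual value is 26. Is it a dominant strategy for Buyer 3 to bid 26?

Yes

Check each profile of the others' bids and compare truth against every alternative bid.
Others bid (2, 15): truth gives 11, best alternative gives 0.
Others bid (3, 15): truth gives 11, best alternative gives 0.
Others bid (4, 15): truth gives 11, best alternative gives 0.
Others bid (15, 2): truth gives 11, best alternative gives 0.
Others bid (15, 3): truth gives 11, best alternative gives 0.
Others bid (15, 4): truth gives 11, best alternative gives 0.
(Remaining 19 profiles checked similarly; truth is weakly best in each.)
In every case the truthful bid is at least as good as any alternative, so it is a dominant strategy.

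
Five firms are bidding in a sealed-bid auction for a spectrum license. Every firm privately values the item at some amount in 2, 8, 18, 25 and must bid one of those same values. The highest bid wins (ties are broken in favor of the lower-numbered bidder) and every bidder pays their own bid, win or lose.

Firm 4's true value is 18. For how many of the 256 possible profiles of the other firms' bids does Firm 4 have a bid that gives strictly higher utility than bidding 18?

234

Others bid (2, 2, 2, 2): truth gives 0; bid 8 gives 10 > 0. Violating.
Others bid (2, 2, 2, 8): truth gives 0; bid 8 gives 10 > 0. Violating.
Others bid (2, 2, 2, 25): truth gives -18; bid 2 gives -2 > -18. Violating.
Others bid (2, 2, 8, 25): truth gives -18; bid 2 gives -2 > -18. Violating.
Others bid (2, 2, 2, 18): truth gives 0; no alternative beats it.
Others bid (2, 2, 8, 2): truth gives 0; no alternative beats it.
(Checking all 256 profiles: 234 have a profitable deviation, 22 do not.)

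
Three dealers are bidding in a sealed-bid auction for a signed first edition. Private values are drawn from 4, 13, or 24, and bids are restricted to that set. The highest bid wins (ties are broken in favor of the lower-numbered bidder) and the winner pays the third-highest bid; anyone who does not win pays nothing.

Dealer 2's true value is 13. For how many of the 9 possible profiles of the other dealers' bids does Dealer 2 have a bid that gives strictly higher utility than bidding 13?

Others bid (4, 24): truth gives 0; bid 24 gives 9 > 0. Violating.
Others bid (13, 4): truth gives 0; bid 24 gives 9 > 0. Violating.
Others bid (4, 4): truth gives 9; no alternative beats it.
Others bid (4, 13): truth gives 9; no alternative beats it.
(Checking all 9 profiles: 2 have a profitable deviation, 7 do not.)

2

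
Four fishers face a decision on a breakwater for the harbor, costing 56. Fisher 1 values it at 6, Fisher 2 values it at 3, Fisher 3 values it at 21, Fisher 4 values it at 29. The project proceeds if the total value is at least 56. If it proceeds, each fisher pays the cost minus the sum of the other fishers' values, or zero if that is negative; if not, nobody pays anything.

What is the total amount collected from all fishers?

Total value 59 ≥ cost 56, so it is built.
Fisher 1: others sum to 53; max(0, 56 - 53) = 3.
Fisher 2: others sum to 56; max(0, 56 - 56) = 0.
Fisher 3: others sum to 38; max(0, 56 - 38) = 18.
Fisher 4: others sum to 30; max(0, 56 - 30) = 26.
Total collected = 3 + 0 + 18 + 26 = 47.

47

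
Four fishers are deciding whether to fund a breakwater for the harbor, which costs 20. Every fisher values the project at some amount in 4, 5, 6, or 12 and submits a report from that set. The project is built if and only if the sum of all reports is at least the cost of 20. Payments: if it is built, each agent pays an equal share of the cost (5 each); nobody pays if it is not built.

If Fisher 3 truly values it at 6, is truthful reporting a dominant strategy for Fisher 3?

No

Consider the case where Fisher 1 reports 4, Fisher 2 reports 4 and Fisher 4 reports 4.
Truthful report 6: project not built, utility 0.
Report 12 instead: project built, pays 5, utility 6 - 5 = 1.
Since 1 > 0, reporting 12 is strictly better here, so truthful reporting is not dominant.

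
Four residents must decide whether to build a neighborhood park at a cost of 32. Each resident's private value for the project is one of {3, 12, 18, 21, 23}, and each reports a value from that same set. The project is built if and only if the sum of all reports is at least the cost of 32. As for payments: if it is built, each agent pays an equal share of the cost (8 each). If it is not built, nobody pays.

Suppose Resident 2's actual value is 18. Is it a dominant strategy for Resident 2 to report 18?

Consider the case where Resident 1 reports 3, Resident 3 reports 3 and Resident 4 reports 3.
Truthful report 18: project not built, utility 0.
Report 23 instead: project built, pays 8, utility 18 - 8 = 10.
Since 10 > 0, reporting 23 is strictly better here, so truthful reporting is not dominant.

No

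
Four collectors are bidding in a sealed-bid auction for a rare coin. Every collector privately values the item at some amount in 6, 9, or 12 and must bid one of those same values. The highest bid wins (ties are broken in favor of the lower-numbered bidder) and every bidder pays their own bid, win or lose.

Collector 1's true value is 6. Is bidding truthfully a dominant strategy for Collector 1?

No

Consider the case where Collector 2 bids 6, Collector 3 bids 6 and Collector 4 bids 9.
Truthful bid 6: loses but pays 6, utility -6.
Bid 9 instead: wins, pays 9, utility 6 - 9 = -3.
Since -3 > -6, bidding 9 is strictly better here, so truthful bidding is not dominant.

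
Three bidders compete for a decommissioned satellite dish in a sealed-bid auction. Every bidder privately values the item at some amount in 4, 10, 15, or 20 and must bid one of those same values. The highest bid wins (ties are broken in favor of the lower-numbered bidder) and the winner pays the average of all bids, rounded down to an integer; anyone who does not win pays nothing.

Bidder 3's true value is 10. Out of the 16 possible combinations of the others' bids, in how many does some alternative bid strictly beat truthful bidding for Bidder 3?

2

Others bid (4, 10): truth gives 0; bid 15 gives 1 > 0. Violating.
Others bid (10, 4): truth gives 0; bid 15 gives 1 > 0. Violating.
Others bid (4, 4): truth gives 4; no alternative beats it.
Others bid (4, 15): truth gives 0; no alternative beats it.
(Checking all 16 profiles: 2 have a profitable deviation, 14 do not.)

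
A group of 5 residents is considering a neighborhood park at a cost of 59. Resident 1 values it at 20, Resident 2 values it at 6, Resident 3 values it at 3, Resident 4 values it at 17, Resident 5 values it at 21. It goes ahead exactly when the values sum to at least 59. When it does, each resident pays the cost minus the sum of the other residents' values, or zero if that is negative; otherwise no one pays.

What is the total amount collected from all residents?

Total value 67 ≥ cost 59, so it is built.
Resident 1: others sum to 47; max(0, 59 - 47) = 12.
Resident 2: others sum to 61; max(0, 59 - 61) = 0.
Resident 3: others sum to 64; max(0, 59 - 64) = 0.
Resident 4: others sum to 50; max(0, 59 - 50) = 9.
Resident 5: others sum to 46; max(0, 59 - 46) = 13.
Total collected = 12 + 0 + 0 + 9 + 13 = 34.

34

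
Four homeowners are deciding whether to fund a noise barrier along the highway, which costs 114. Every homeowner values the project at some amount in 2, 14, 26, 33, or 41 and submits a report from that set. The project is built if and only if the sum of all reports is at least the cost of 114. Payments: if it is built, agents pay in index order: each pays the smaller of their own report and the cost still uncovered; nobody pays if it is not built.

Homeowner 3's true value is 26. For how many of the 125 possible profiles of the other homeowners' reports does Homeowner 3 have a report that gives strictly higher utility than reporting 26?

16

Others report (26, 33, 41): truth gives 0; report 14 gives 12 > 0. Violating.
Others report (26, 41, 33): truth gives 0; report 14 gives 12 > 0. Violating.
Others report (26, 41, 41): truth gives 0; report 14 gives 12 > 0. Violating.
Others report (33, 26, 41): truth gives 0; report 14 gives 12 > 0. Violating.
Others report (2, 2, 2): truth gives 0; no alternative beats it.
Others report (2, 2, 14): truth gives 0; no alternative beats it.
(Checking all 125 profiles: 16 have a profitable deviation, 109 do not.)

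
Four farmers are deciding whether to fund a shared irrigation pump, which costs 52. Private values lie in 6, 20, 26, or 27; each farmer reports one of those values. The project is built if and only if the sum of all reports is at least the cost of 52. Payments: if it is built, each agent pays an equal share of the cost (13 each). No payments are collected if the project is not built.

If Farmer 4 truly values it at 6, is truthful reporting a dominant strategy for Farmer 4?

Check each profile of the others' reports and compare truth against every alternative report.
Others report (6, 6, 20): truth gives 0, best alternative gives -7.
Others report (6, 6, 26): truth gives 0, best alternative gives -7.
Others report (6, 6, 27): truth gives 0, best alternative gives -7.
Others report (6, 20, 6): truth gives 0, best alternative gives -7.
Others report (6, 26, 6): truth gives 0, best alternative gives -7.
Others report (6, 27, 6): truth gives 0, best alternative gives -7.
(Remaining 58 profiles checked similarly; truth is weakly best in each.)
In every case the truthful report is at least as good as any alternative, so it is a dominant strategy.

Yes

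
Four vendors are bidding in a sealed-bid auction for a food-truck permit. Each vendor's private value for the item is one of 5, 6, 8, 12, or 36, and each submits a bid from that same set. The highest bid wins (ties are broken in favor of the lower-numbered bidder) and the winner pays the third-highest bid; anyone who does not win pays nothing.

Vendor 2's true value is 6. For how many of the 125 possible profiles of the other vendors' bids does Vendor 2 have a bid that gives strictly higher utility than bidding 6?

Others bid (5, 5, 8): truth gives 0; bid 8 gives 1 > 0. Violating.
Others bid (5, 5, 12): truth gives 0; bid 12 gives 1 > 0. Violating.
Others bid (5, 5, 36): truth gives 0; bid 36 gives 1 > 0. Violating.
Others bid (5, 8, 5): truth gives 0; bid 8 gives 1 > 0. Violating.
Others bid (5, 5, 5): truth gives 1; no alternative beats it.
Others bid (5, 5, 6): truth gives 1; no alternative beats it.
(Checking all 125 profiles: 9 have a profitable deviation, 116 do not.)

9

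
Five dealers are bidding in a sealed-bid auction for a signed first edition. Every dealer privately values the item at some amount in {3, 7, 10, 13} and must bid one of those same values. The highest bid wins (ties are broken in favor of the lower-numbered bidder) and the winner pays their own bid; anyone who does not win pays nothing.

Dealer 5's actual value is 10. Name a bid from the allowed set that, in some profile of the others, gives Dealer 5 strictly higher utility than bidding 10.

Suppose Dealer 1 bids 3, Dealer 2 bids 3, Dealer 3 bids 3 and Dealer 4 bids 3.
Bid 10: wins, pays 10, utility 10 - 10 = 0.
Bid 7: wins, pays 7, utility 10 - 7 = 3.
So bidding 7 beats truth here (3 > 0).

7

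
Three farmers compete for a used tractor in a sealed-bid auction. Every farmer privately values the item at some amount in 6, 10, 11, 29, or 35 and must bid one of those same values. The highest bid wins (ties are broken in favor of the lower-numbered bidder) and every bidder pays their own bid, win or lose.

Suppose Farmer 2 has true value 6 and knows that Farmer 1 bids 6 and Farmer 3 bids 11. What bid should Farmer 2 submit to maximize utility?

Bid 6: loses but pays 6, utility -6.
Bid 10: loses but pays 10, utility -10.
Bid 11: wins, pays 11, utility 6 - 11 = -5.
Bid 29: wins, pays 29, utility 6 - 29 = -23.
Bid 35: wins, pays 35, utility 6 - 35 = -29.
The best choice is 11 with utility -5.

11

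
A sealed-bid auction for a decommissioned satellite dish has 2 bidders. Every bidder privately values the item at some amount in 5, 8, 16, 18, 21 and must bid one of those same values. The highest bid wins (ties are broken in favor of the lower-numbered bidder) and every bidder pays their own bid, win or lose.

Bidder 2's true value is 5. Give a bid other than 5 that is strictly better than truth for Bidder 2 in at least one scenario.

8

Suppose Bidder 1 bids 5.
Bid 5: loses but pays 5, utility -5.
Bid 8: wins, pays 8, utility 5 - 8 = -3.
So bidding 8 beats truth here (-3 > -5).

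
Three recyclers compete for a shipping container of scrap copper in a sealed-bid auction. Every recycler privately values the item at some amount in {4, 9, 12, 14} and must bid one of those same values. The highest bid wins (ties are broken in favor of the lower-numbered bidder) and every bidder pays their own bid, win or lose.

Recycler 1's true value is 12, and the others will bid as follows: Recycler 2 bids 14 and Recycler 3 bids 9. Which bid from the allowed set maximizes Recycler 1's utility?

Bid 4: loses but pays 4, utility -4.
Bid 9: loses but pays 9, utility -9.
Bid 12: loses but pays 12, utility -12.
Bid 14: wins, pays 14, utility 12 - 14 = -2.
The best choice is 14 with utility -2.

14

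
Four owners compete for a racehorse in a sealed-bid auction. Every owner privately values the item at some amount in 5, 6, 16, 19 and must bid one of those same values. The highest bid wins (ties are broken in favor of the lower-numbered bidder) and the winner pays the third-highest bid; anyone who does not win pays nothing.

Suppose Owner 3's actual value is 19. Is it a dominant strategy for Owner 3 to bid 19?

Yes

Check each profile of the others' bids and compare truth against every alternative bid.
Others bid (5, 5, 19): truth gives 14, best alternative gives 0.
Others bid (5, 16, 5): truth gives 14, best alternative gives 0.
Others bid (16, 5, 5): truth gives 14, best alternative gives 0.
Others bid (5, 6, 19): truth gives 13, best alternative gives 0.
Others bid (5, 16, 6): truth gives 13, best alternative gives 0.
Others bid (6, 5, 19): truth gives 13, best alternative gives 0.
(Remaining 58 profiles checked similarly; truth is weakly best in each.)
In every case the truthful bid is at least as good as any alternative, so it is a dominant strategy.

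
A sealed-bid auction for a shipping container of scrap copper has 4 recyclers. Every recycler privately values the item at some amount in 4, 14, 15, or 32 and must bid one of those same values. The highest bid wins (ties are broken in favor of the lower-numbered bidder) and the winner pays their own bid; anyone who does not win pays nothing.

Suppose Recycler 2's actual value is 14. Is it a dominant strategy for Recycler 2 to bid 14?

Check each profile of the others' bids and compare truth against every alternative bid.
Others bid (4, 4, 4): truth gives 0, best alternative gives 0.
Others bid (4, 4, 14): truth gives 0, best alternative gives 0.
Others bid (4, 4, 15): truth gives 0, best alternative gives 0.
Others bid (4, 4, 32): truth gives 0, best alternative gives 0.
Others bid (4, 14, 4): truth gives 0, best alternative gives 0.
Others bid (4, 14, 14): truth gives 0, best alternative gives 0.
(Remaining 58 profiles checked similarly; truth is weakly best in each.)
In every case the truthful bid is at least as good as any alternative, so it is a dominant strategy.

Yes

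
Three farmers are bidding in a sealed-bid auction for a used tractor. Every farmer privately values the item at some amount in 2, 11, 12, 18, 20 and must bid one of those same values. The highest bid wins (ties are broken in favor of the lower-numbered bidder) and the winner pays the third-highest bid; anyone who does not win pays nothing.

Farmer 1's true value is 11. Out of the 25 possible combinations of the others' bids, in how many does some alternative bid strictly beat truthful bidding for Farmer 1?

Others bid (2, 12): truth gives 0; bid 12 gives 9 > 0. Violating.
Others bid (2, 18): truth gives 0; bid 18 gives 9 > 0. Violating.
Others bid (2, 20): truth gives 0; bid 20 gives 9 > 0. Violating.
Others bid (12, 2): truth gives 0; bid 12 gives 9 > 0. Violating.
Others bid (2, 2): truth gives 9; no alternative beats it.
Others bid (2, 11): truth gives 9; no alternative beats it.
(Checking all 25 profiles: 6 have a profitable deviation, 19 do not.)

6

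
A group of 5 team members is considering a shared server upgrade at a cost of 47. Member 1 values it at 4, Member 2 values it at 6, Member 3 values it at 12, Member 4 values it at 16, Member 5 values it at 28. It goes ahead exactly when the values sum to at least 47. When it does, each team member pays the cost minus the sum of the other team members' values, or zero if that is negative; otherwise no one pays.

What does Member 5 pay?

Total value 66 ≥ cost 47, so the project is built.
The other team members' values sum to 38.
Cost minus that sum is 47 - 38 = 9.

9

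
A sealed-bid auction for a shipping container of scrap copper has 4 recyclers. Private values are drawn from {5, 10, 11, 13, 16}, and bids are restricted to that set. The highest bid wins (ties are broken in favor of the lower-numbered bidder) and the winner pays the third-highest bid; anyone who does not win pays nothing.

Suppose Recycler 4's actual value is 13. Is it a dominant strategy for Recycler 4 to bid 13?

No

Consider the case where Recycler 1 bids 5, Recycler 2 bids 5 and Recycler 3 bids 13.
Truthful bid 13: loses, pays 0, utility 0.
Bid 16 instead: wins, pays 5, utility 13 - 5 = 8.
Since 8 > 0, bidding 16 is strictly better here, so truthful bidding is not dominant.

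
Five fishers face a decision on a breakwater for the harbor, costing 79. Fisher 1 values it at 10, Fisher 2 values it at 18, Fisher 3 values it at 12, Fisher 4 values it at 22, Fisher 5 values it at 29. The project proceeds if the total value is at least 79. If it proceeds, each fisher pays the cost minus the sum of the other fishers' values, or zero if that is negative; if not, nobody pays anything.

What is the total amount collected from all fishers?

Total value 91 ≥ cost 79, so it is built.
Fisher 1: others sum to 81; max(0, 79 - 81) = 0.
Fisher 2: others sum to 73; max(0, 79 - 73) = 6.
Fisher 3: others sum to 79; max(0, 79 - 79) = 0.
Fisher 4: others sum to 69; max(0, 79 - 69) = 10.
Fisher 5: others sum to 62; max(0, 79 - 62) = 17.
Total collected = 0 + 6 + 0 + 10 + 17 = 33.

33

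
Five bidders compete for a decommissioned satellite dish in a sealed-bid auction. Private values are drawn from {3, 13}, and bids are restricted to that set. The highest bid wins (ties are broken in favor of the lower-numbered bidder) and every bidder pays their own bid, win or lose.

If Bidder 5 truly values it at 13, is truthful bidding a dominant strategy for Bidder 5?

Consider the case where Bidder 1 bids 3, Bidder 2 bids 3, Bidder 3 bids 3 and Bidder 4 bids 13.
Truthful bid 13: loses but pays 13, utility -13.
Bid 3 instead: loses but pays 3, utility -3.
Since -3 > -13, bidding 3 is strictly better here, so truthful bidding is not dominant.

No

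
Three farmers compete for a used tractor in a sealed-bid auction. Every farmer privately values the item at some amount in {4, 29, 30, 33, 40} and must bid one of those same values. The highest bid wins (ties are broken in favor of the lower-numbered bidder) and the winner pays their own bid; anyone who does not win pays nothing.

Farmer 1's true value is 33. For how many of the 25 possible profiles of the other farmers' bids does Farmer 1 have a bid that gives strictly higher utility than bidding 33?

9

Others bid (4, 4): truth gives 0; bid 4 gives 29 > 0. Violating.
Others bid (4, 29): truth gives 0; bid 29 gives 4 > 0. Violating.
Others bid (4, 30): truth gives 0; bid 30 gives 3 > 0. Violating.
Others bid (29, 4): truth gives 0; bid 29 gives 4 > 0. Violating.
Others bid (4, 33): truth gives 0; no alternative beats it.
Others bid (4, 40): truth gives 0; no alternative beats it.
(Checking all 25 profiles: 9 have a profitable deviation, 16 do not.)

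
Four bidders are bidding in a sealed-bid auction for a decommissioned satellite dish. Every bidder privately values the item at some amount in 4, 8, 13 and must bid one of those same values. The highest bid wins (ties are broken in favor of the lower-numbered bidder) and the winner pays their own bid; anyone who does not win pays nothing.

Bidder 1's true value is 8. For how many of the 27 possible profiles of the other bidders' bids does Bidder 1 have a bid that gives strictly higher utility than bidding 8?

1

Others bid (4, 4, 4): truth gives 0; bid 4 gives 4 > 0. Violating.
Others bid (4, 4, 8): truth gives 0; no alternative beats it.
Others bid (4, 4, 13): truth gives 0; no alternative beats it.
(Checking all 27 profiles: 1 has a profitable deviation, 26 do not.)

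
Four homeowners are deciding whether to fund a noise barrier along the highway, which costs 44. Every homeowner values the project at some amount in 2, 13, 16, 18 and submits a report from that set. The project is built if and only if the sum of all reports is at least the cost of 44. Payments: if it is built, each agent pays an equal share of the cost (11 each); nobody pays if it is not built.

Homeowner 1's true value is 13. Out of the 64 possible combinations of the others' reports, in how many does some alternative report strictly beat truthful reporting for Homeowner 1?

Others report (2, 13, 13): truth gives 0; report 16 gives 2 > 0. Violating.
Others report (13, 2, 13): truth gives 0; report 16 gives 2 > 0. Violating.
Others report (13, 13, 2): truth gives 0; report 16 gives 2 > 0. Violating.
Others report (2, 2, 2): truth gives 0; no alternative beats it.
Others report (2, 2, 13): truth gives 0; no alternative beats it.
(Checking all 64 profiles: 3 have a profitable deviation, 61 do not.)

3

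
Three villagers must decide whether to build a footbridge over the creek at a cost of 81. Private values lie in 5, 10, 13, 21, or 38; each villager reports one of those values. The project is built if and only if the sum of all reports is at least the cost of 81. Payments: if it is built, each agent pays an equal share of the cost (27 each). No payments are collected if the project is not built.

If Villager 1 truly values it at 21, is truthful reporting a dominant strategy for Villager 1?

Check each profile of the others' reports and compare truth against every alternative report.
Others report (38, 38): truth gives -6, best alternative gives -6.
Others report (5, 5): truth gives 0, best alternative gives 0.
Others report (5, 10): truth gives 0, best alternative gives 0.
Others report (5, 13): truth gives 0, best alternative gives 0.
Others report (5, 21): truth gives 0, best alternative gives 0.
Others report (5, 38): truth gives 0, best alternative gives 0.
(Remaining 19 profiles checked similarly; truth is weakly best in each.)
In every case the truthful report is at least as good as any alternative, so it is a dominant strategy.

Yes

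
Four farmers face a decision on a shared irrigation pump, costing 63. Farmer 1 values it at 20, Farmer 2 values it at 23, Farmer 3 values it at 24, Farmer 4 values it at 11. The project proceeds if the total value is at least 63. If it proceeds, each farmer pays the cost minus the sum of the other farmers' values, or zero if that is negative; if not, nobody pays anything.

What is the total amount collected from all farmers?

Total value 78 ≥ cost 63, so it is built.
Farmer 1: others sum to 58; max(0, 63 - 58) = 5.
Farmer 2: others sum to 55; max(0, 63 - 55) = 8.
Farmer 3: others sum to 54; max(0, 63 - 54) = 9.
Farmer 4: others sum to 67; max(0, 63 - 67) = 0.
Total collected = 5 + 8 + 9 + 0 = 22.

22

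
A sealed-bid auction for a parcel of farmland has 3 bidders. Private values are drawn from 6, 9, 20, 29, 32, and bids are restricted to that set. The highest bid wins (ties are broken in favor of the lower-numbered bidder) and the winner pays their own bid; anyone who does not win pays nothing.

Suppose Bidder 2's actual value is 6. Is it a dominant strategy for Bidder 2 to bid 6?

Yes

Check each profile of the others' bids and compare truth against every alternative bid.
Others bid (6, 6): truth gives 0, best alternative gives -3.
Others bid (6, 9): truth gives 0, best alternative gives -3.
Others bid (6, 20): truth gives 0, best alternative gives 0.
Others bid (6, 29): truth gives 0, best alternative gives 0.
Others bid (6, 32): truth gives 0, best alternative gives 0.
Others bid (9, 6): truth gives 0, best alternative gives 0.
(Remaining 19 profiles checked similarly; truth is weakly best in each.)
In every case the truthful bid is at least as good as any alternative, so it is a dominant strategy.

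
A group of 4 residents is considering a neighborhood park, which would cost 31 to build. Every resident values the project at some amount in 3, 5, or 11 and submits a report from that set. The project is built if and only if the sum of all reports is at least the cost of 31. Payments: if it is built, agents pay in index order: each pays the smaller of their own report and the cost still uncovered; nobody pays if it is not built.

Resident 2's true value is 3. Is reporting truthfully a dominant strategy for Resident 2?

Yes

Check each profile of the others' reports and compare truth against every alternative report.
Others report (5, 11, 11): truth gives 0, best alternative gives -2.
Others report (11, 5, 11): truth gives 0, best alternative gives -2.
Others report (11, 11, 5): truth gives 0, best alternative gives -2.
Others report (11, 11, 11): truth gives 0, best alternative gives -2.
Others report (3, 3, 3): truth gives 0, best alternative gives 0.
Others report (3, 3, 5): truth gives 0, best alternative gives 0.
(Remaining 21 profiles checked similarly; truth is weakly best in each.)
In every case the truthful report is at least as good as any alternative, so it is a dominant strategy.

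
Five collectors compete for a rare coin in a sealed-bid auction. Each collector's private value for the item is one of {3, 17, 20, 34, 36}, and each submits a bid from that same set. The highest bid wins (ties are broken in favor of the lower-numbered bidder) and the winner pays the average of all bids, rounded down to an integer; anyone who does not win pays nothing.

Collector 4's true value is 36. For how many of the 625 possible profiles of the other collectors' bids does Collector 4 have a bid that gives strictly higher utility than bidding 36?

57

Others bid (3, 3, 3, 3): truth gives 27; bid 17 gives 31 > 27. Violating.
Others bid (3, 3, 3, 17): truth gives 24; bid 17 gives 28 > 24. Violating.
Others bid (3, 3, 3, 20): truth gives 23; bid 20 gives 27 > 23. Violating.
Others bid (3, 3, 17, 3): truth gives 24; bid 20 gives 27 > 24. Violating.
Others bid (3, 3, 3, 34): truth gives 21; no alternative beats it.
Others bid (3, 3, 3, 36): truth gives 20; no alternative beats it.
(Checking all 625 profiles: 57 have a profitable deviation, 568 do not.)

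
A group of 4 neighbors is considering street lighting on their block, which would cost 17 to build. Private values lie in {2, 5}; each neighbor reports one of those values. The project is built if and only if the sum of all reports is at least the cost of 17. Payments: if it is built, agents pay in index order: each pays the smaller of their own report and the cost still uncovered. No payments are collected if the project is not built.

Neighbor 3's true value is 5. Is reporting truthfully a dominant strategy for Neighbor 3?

No

Consider the case where Neighbor 1 reports 5, Neighbor 2 reports 5 and Neighbor 4 reports 5.
Truthful report 5: project built, pays 5, utility 5 - 5 = 0.
Report 2 instead: project built, pays 2, utility 5 - 2 = 3.
Since 3 > 0, reporting 2 is strictly better here, so truthful reporting is not dominant.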